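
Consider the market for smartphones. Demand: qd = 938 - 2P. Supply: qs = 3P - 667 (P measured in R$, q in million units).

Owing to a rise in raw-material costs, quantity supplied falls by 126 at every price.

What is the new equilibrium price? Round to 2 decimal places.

346.20

Solve the original market: 938 - 2P = 3P - 667, hence P = 321 and q = 296.
After the shift, demand is qd = 938 - 2P and supply is qs = 3P - 793.
New equilibrium: 938 - 2P = 3P - 793 ⇒ 1731 = 5P ⇒ P = 346.2, q = 245.6.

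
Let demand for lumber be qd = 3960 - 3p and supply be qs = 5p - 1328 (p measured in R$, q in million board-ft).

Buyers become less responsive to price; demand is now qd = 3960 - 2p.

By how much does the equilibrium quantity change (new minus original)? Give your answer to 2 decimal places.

Original equilibrium: 3960 - 3p = 5p - 1328 gives 5288 = 8p, so p = 661 and q = 1977.
The shock moves the curves to qd = 3960 - 2p and qs = 5p - 1328.
New equilibrium: 3960 - 2p = 5p - 1328 ⇒ 5288 = 7p ⇒ p = 5288/7 ≈ 755.4286, q = 17144/7 ≈ 2449.1429.
Δq = 2449.1429 − 1977 = +472.14.

+472.14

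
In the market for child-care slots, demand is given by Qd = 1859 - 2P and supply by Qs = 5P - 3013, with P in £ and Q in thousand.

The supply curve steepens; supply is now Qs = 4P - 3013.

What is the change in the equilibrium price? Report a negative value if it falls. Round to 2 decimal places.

Original equilibrium: 1859 - 2P = 5P - 3013 gives 4872 = 7P, so P = 696 and Q = 467.
The shock moves the curves to Qd = 1859 - 2P and Qs = 4P - 3013.
Clearing the new market: 1859 - 2P = 4P - 3013, so P = 812 and Q = 235.
ΔP = 812 − 696 = +116.00.

+116.00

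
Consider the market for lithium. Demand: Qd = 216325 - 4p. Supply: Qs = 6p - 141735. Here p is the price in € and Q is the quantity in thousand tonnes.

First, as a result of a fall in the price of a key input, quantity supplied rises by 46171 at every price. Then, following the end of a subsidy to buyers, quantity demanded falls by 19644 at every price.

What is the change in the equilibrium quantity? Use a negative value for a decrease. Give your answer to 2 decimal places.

Original equilibrium: 216325 - 4p = 6p - 141735 gives 358060 = 10p, so p = 35806 and Q = 73101.
With the change applied: demand Qd = 196681 - 4p, supply Qs = 6p - 95564.
Equate the new curves: 196681 - 4p = 6p - 95564, giving 292245 = 10p, p = 29224.5, Q = 79783.
ΔQ = 79783 − 73101 = +6682.00.

+6682.00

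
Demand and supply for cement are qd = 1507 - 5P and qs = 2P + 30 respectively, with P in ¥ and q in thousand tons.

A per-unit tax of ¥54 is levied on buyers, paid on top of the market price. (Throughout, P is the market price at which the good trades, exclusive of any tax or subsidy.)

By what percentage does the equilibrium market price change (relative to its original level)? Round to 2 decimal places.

-18.28

Initially, 1507 - 5P = 2P + 30, so 1477 = 7P and P = 211, q = 452.
Since buyers pay the price plus the tax, the effective demand curve becomes qd = 1237 - 5P.
Equate the new curves: 1237 - 5P = 2P + 30, giving 1207 = 7P, P = 1207/7 ≈ 172.4286, q = 2624/7 ≈ 374.8571.
%ΔP = (172.4286 − 211) / 211 × 100 = -18.28%.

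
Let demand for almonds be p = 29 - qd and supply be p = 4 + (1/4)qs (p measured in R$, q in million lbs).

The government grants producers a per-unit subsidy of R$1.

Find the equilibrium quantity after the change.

Initially, 29 - p = 4p - 16, so 45 = 5p and p = 9, q = 20.
Since sellers receive the price plus the subsidy, the effective supply curve becomes qs = 4p - 12.
Equate the new curves: 29 - p = 4p - 12, giving 41 = 5p, p = 8.2, q = 20.8.

20.8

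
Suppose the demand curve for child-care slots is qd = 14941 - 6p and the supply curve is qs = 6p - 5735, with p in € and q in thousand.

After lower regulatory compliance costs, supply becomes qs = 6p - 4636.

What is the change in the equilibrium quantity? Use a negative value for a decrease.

Solve the original market: 14941 - 6p = 6p - 5735, hence p = 1723 and q = 4603.
After the shift, demand is qd = 14941 - 6p and supply is qs = 6p - 4636.
Setting them equal: 14941 - 6p = 6p - 4636 → 19577 = 12p, so p = 19577/12 ≈ 1631.4167 and q = 5152.5.
Δq = 5152.5 − 4603 = +549.5.

+549.5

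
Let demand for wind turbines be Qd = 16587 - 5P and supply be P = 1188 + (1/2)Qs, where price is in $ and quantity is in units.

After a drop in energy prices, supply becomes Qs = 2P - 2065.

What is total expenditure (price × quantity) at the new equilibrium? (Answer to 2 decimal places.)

Solve the original market: 16587 - 5P = 2P - 2376, hence P = 2709 and Q = 3042.
With the change applied: demand Qd = 16587 - 5P, supply Qs = 2P - 2065.
New equilibrium: 16587 - 5P = 2P - 2065 ⇒ 18652 = 7P ⇒ P = 18652/7 ≈ 2664.5714, Q = 22849/7 ≈ 3264.1429.
New expenditure = 2664.5714 × 3264.1429 = 8697541.80.

8697541.80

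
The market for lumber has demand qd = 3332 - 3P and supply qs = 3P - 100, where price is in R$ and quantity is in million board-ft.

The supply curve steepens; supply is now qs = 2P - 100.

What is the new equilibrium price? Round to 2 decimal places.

Initially, 3332 - 3P = 3P - 100, so 3432 = 6P and P = 572, q = 1616.
The shock moves the curves to qd = 3332 - 3P and qs = 2P - 100.
Clearing the new market: 3332 - 3P = 2P - 100, so P = 686.4 and q = 1272.8.

686.40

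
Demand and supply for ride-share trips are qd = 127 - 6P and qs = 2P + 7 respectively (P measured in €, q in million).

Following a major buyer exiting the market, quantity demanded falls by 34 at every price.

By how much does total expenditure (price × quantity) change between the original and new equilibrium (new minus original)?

Original equilibrium: 127 - 6P = 2P + 7 gives 120 = 8P, so P = 15 and q = 37.
After the shift, demand is qd = 93 - 6P and supply is qs = 2P + 7.
Clearing the new market: 93 - 6P = 2P + 7, so P = 10.75 and q = 28.5.
Expenditure moves from 15×37 = 555 to 10.75×28.5 = 306.375; change = -248.625.

-248.625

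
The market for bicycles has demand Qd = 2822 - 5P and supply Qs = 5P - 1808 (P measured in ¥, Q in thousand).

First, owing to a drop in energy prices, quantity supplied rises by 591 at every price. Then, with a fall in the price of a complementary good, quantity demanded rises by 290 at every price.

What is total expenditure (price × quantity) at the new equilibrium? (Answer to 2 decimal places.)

Solve the original market: 2822 - 5P = 5P - 1808, hence P = 463 and Q = 507.
The shock moves the curves to Qd = 3112 - 5P and Qs = 5P - 1217.
New equilibrium: 3112 - 5P = 5P - 1217 ⇒ 4329 = 10P ⇒ P = 432.9, Q = 947.5.
New expenditure = 432.9 × 947.5 = 410172.75.

410172.75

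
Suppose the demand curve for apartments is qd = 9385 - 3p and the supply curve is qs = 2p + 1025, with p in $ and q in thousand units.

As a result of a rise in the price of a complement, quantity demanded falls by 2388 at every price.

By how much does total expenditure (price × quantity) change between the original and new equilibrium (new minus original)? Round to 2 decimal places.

Initially, 9385 - 3p = 2p + 1025, so 8360 = 5p and p = 1672, q = 4369.
After the shift, demand is qd = 6997 - 3p and supply is qs = 2p + 1025.
Setting them equal: 6997 - 3p = 2p + 1025 → 5972 = 5p, so p = 1194.4 and q = 3413.8.
Expenditure moves from 1672×4369 = 7304968 to 1194.4×3413.8 = 4077442.72; change = -3227525.28.

-3227525.28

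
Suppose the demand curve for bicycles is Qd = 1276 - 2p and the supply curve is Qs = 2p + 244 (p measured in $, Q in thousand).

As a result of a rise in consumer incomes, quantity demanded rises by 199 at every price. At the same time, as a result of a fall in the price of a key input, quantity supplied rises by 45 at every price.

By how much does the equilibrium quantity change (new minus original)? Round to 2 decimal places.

Solve the original market: 1276 - 2p = 2p + 244, hence p = 258 and Q = 760.
The new curves are Qd = 1475 - 2p (demand) and Qs = 2p + 289 (supply).
Setting them equal: 1475 - 2p = 2p + 289 → 1186 = 4p, so p = 296.5 and Q = 882.
ΔQ = 882 − 760 = +122.00.

+122.00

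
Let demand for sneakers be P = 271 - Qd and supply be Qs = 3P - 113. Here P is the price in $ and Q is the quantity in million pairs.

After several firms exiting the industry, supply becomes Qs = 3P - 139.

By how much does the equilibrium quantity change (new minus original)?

-6.5

Original equilibrium: 271 - P = 3P - 113 gives 384 = 4P, so P = 96 and Q = 175.
The new curves are Qd = 271 - P (demand) and Qs = 3P - 139 (supply).
Equate the new curves: 271 - P = 3P - 139, giving 410 = 4P, P = 102.5, Q = 168.5.
ΔQ = 168.5 − 175 = -6.5.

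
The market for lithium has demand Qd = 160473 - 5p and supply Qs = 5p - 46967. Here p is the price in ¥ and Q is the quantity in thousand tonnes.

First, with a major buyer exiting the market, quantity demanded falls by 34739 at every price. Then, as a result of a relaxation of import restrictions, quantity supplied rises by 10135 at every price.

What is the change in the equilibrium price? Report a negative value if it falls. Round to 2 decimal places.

-4487.40

Initially, 160473 - 5p = 5p - 46967, so 207440 = 10p and p = 20744, Q = 56753.
After the shift, demand is Qd = 125734 - 5p and supply is Qs = 5p - 36832.
Clearing the new market: 125734 - 5p = 5p - 36832, so p = 16256.6 and Q = 44451.
Δp = 16256.6 − 20744 = -4487.40.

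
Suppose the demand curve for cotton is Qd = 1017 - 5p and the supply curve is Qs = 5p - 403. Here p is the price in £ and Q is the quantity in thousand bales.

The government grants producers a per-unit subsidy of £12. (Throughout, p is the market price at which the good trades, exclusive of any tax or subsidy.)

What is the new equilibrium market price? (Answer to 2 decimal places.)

Before the shock: 1017 - 5p = 5p - 403 ⇒ 1420 = 10p ⇒ p = 142, Q = 307.
Since sellers receive the price plus the subsidy, the effective supply curve becomes Qs = 5p - 343.
Setting them equal: 1017 - 5p = 5p - 343 → 1360 = 10p, so p = 136 and Q = 337.

136.00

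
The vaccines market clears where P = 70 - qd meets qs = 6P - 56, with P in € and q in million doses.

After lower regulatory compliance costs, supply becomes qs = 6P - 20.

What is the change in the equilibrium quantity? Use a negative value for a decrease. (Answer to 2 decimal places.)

Solve the original market: 70 - P = 6P - 56, hence P = 18 and q = 52.
The new curves are qd = 70 - P (demand) and qs = 6P - 20 (supply).
Equate the new curves: 70 - P = 6P - 20, giving 90 = 7P, P = 90/7 ≈ 12.8571, q = 400/7 ≈ 57.1429.
Δq = 57.1429 − 52 = +5.14.

+5.14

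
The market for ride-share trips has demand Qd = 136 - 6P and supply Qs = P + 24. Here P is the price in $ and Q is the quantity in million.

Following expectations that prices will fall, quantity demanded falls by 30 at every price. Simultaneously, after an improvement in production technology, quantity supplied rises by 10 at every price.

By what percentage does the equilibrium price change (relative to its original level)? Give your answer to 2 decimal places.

Original equilibrium: 136 - 6P = P + 24 gives 112 = 7P, so P = 16 and Q = 40.
After the shift, demand is Qd = 106 - 6P and supply is Qs = P + 34.
Setting them equal: 106 - 6P = P + 34 → 72 = 7P, so P = 72/7 ≈ 10.2857 and Q = 310/7 ≈ 44.2857.
%ΔP = (10.2857 − 16) / 16 × 100 = -35.71%.

-35.71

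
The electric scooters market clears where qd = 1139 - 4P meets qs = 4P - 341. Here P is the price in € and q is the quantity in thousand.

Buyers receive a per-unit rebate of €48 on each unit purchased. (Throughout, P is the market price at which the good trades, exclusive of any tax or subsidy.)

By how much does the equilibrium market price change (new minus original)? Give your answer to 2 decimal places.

+24.00

Before the shock: 1139 - 4P = 4P - 341 ⇒ 1480 = 8P ⇒ P = 185, q = 399.
Since buyers' out-of-pocket price is the market price minus the rebate, the effective demand curve becomes qd = 1331 - 4P.
Equate the new curves: 1331 - 4P = 4P - 341, giving 1672 = 8P, P = 209, q = 495.
ΔP = 209 − 185 = +24.00.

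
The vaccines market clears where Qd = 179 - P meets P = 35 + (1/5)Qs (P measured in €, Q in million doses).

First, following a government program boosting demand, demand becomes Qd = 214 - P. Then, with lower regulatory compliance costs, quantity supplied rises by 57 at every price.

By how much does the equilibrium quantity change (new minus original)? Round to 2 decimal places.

+38.67

Before the shock: 179 - P = 5P - 175 ⇒ 354 = 6P ⇒ P = 59, Q = 120.
After the shift, demand is Qd = 214 - P and supply is Qs = 5P - 118.
New equilibrium: 214 - P = 5P - 118 ⇒ 332 = 6P ⇒ P = 166/3 ≈ 55.3333, Q = 476/3 ≈ 158.6667.
ΔQ = 158.6667 − 120 = +38.67.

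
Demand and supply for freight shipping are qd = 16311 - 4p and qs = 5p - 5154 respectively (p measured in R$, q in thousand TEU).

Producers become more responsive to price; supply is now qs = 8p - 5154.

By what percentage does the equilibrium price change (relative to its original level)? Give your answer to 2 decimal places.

Original equilibrium: 16311 - 4p = 5p - 5154 gives 21465 = 9p, so p = 2385 and q = 6771.
The new curves are qd = 16311 - 4p (demand) and qs = 8p - 5154 (supply).
Equate the new curves: 16311 - 4p = 8p - 5154, giving 21465 = 12p, p = 1788.75, q = 9156.
%Δp = (1788.75 − 2385) / 2385 × 100 = -25.00%.

-25.00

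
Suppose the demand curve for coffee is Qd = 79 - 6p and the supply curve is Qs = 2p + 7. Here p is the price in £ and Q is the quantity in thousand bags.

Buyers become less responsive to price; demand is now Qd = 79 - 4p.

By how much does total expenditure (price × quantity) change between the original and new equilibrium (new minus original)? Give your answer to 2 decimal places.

Solve the original market: 79 - 6p = 2p + 7, hence p = 9 and Q = 25.
The shock moves the curves to Qd = 79 - 4p and Qs = 2p + 7.
Equate the new curves: 79 - 4p = 2p + 7, giving 72 = 6p, p = 12, Q = 31.
Expenditure moves from 9×25 = 225 to 12×31 = 372; change = +147.00.

+147.00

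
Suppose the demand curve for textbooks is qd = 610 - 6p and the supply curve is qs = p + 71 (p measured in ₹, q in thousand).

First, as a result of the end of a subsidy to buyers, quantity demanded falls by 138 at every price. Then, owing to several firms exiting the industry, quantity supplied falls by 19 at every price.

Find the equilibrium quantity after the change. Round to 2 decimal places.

112.00

Before the shock: 610 - 6p = p + 71 ⇒ 539 = 7p ⇒ p = 77, q = 148.
After the shift, demand is qd = 472 - 6p and supply is qs = p + 52.
New equilibrium: 472 - 6p = p + 52 ⇒ 420 = 7p ⇒ p = 60, q = 112.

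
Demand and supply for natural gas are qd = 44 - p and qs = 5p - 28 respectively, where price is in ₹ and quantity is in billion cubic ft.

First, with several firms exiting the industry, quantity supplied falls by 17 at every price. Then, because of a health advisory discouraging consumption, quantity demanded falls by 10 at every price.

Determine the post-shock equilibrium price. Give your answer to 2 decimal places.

Original equilibrium: 44 - p = 5p - 28 gives 72 = 6p, so p = 12 and q = 32.
After the shift, demand is qd = 34 - p and supply is qs = 5p - 45.
Equate the new curves: 34 - p = 5p - 45, giving 79 = 6p, p = 79/6 ≈ 13.1667, q = 125/6 ≈ 20.8333.

13.17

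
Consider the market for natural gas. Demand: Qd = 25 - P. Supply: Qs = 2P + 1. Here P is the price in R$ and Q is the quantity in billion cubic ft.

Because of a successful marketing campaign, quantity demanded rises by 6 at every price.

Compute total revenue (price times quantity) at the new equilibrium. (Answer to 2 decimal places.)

210.00

Before the shock: 25 - P = 2P + 1 ⇒ 24 = 3P ⇒ P = 8, Q = 17.
The new curves are Qd = 31 - P (demand) and Qs = 2P + 1 (supply).
New equilibrium: 31 - P = 2P + 1 ⇒ 30 = 3P ⇒ P = 10, Q = 21.
New expenditure = 10 × 21 = 210.00.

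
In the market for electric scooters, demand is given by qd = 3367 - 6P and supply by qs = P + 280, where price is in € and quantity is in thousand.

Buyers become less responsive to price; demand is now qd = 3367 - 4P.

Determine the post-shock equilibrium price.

617.4

Solve the original market: 3367 - 6P = P + 280, hence P = 441 and q = 721.
The shock moves the curves to qd = 3367 - 4P and qs = P + 280.
Equate the new curves: 3367 - 4P = P + 280, giving 3087 = 5P, P = 617.4, q = 897.4.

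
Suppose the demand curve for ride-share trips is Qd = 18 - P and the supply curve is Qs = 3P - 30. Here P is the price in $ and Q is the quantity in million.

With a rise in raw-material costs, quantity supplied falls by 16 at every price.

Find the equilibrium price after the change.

16

Original equilibrium: 18 - P = 3P - 30 gives 48 = 4P, so P = 12 and Q = 6.
With the change applied: demand Qd = 18 - P, supply Qs = 3P - 46.
Clearing the new market: 18 - P = 3P - 46, so P = 16 and Q = 2.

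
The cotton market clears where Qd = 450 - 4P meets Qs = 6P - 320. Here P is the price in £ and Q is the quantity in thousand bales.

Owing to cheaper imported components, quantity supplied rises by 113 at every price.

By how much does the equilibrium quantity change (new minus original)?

+45.2

Solve the original market: 450 - 4P = 6P - 320, hence P = 77 and Q = 142.
The new curves are Qd = 450 - 4P (demand) and Qs = 6P - 207 (supply).
Setting them equal: 450 - 4P = 6P - 207 → 657 = 10P, so P = 65.7 and Q = 187.2.
ΔQ = 187.2 − 142 = +45.2.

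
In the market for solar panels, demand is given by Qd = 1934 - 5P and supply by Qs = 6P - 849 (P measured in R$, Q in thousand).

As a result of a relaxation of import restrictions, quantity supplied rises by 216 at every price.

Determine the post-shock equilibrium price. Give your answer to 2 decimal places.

233.36

Solve the original market: 1934 - 5P = 6P - 849, hence P = 253 and Q = 669.
With the change applied: demand Qd = 1934 - 5P, supply Qs = 6P - 633.
Equate the new curves: 1934 - 5P = 6P - 633, giving 2567 = 11P, P = 2567/11 ≈ 233.3636, Q = 8439/11 ≈ 767.1818.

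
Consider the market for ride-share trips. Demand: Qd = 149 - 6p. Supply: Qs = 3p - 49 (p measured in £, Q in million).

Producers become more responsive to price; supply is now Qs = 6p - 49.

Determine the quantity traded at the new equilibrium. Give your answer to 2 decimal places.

50.00

Before the shock: 149 - 6p = 3p - 49 ⇒ 198 = 9p ⇒ p = 22, Q = 17.
The new curves are Qd = 149 - 6p (demand) and Qs = 6p - 49 (supply).
Clearing the new market: 149 - 6p = 6p - 49, so p = 16.5 and Q = 50.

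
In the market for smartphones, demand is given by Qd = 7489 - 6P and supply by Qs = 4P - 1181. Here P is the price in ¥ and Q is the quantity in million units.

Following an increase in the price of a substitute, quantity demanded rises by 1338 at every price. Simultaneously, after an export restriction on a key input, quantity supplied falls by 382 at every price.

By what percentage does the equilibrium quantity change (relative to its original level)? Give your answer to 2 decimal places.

+13.38

Initially, 7489 - 6P = 4P - 1181, so 8670 = 10P and P = 867, Q = 2287.
The shock moves the curves to Qd = 8827 - 6P and Qs = 4P - 1563.
Setting them equal: 8827 - 6P = 4P - 1563 → 10390 = 10P, so P = 1039 and Q = 2593.
%ΔQ = (2593 − 2287) / 2287 × 100 = +13.38%.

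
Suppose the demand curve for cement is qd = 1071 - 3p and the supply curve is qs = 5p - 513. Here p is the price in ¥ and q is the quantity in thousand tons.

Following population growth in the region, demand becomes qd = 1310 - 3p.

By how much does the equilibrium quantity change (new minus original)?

+149.375

Original equilibrium: 1071 - 3p = 5p - 513 gives 1584 = 8p, so p = 198 and q = 477.
With the change applied: demand qd = 1310 - 3p, supply qs = 5p - 513.
Setting them equal: 1310 - 3p = 5p - 513 → 1823 = 8p, so p = 227.875 and q = 626.375.
Δq = 626.375 − 477 = +149.375.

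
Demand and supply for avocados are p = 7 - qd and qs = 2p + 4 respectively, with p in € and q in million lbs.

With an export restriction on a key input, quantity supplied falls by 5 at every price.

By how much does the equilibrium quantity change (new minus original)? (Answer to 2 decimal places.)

Before the shock: 7 - p = 2p + 4 ⇒ 3 = 3p ⇒ p = 1, q = 6.
After the shift, demand is qd = 7 - p and supply is qs = 2p - 1.
Setting them equal: 7 - p = 2p - 1 → 8 = 3p, so p = 8/3 ≈ 2.6667 and q = 13/3 ≈ 4.3333.
Δq = 4.3333 − 6 = -1.67.

-1.67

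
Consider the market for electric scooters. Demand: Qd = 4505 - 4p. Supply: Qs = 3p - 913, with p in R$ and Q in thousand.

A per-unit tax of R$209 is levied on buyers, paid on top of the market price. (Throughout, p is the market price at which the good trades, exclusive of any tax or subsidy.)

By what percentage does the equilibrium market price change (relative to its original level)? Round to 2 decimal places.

-15.43

Solve the original market: 4505 - 4p = 3p - 913, hence p = 774 and Q = 1409.
Since buyers pay the price plus the tax, the effective demand curve becomes Qd = 3669 - 4p.
Setting them equal: 3669 - 4p = 3p - 913 → 4582 = 7p, so p = 4582/7 ≈ 654.5714 and Q = 7355/7 ≈ 1050.7143.
%Δp = (654.5714 − 774) / 774 × 100 = -15.43%.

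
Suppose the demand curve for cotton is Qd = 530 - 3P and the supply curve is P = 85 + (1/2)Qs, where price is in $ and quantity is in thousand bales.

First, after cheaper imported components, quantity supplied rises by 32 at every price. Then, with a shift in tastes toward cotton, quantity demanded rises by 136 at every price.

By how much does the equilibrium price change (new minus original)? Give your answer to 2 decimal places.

Initially, 530 - 3P = 2P - 170, so 700 = 5P and P = 140, Q = 110.
With the change applied: demand Qd = 666 - 3P, supply Qs = 2P - 138.
Setting them equal: 666 - 3P = 2P - 138 → 804 = 5P, so P = 160.8 and Q = 183.6.
ΔP = 160.8 − 140 = +20.80.

+20.80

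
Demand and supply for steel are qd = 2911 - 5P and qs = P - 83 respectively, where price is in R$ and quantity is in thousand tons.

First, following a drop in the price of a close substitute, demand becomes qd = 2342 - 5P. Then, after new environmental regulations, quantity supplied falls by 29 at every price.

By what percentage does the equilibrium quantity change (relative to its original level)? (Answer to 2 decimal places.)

-28.61

Before the shock: 2911 - 5P = P - 83 ⇒ 2994 = 6P ⇒ P = 499, q = 416.
After the shift, demand is qd = 2342 - 5P and supply is qs = P - 112.
Equate the new curves: 2342 - 5P = P - 112, giving 2454 = 6P, P = 409, q = 297.
%Δq = (297 − 416) / 416 × 100 = -28.61%.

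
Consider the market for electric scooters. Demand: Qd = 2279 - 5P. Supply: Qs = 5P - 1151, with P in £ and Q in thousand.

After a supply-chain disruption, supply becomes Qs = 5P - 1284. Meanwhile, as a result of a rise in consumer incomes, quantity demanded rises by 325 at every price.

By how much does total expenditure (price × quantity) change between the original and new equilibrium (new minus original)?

Solve the original market: 2279 - 5P = 5P - 1151, hence P = 343 and Q = 564.
The new curves are Qd = 2604 - 5P (demand) and Qs = 5P - 1284 (supply).
New equilibrium: 2604 - 5P = 5P - 1284 ⇒ 3888 = 10P ⇒ P = 388.8, Q = 660.
Expenditure moves from 343×564 = 193452 to 388.8×660 = 256608; change = +63156.

+63156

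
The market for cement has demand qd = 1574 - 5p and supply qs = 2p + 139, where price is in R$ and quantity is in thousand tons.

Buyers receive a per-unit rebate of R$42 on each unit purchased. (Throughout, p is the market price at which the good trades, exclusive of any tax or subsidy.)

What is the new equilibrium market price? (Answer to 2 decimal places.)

235.00

Before the shock: 1574 - 5p = 2p + 139 ⇒ 1435 = 7p ⇒ p = 205, q = 549.
Since buyers' out-of-pocket price is the market price minus the rebate, the effective demand curve becomes qd = 1784 - 5p.
Equate the new curves: 1784 - 5p = 2p + 139, giving 1645 = 7p, p = 235, q = 609.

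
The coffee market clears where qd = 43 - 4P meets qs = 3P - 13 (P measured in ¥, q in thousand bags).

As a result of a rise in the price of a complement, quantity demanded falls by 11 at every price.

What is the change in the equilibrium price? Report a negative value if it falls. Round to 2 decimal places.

Initially, 43 - 4P = 3P - 13, so 56 = 7P and P = 8, q = 11.
After the shift, demand is qd = 32 - 4P and supply is qs = 3P - 13.
Equate the new curves: 32 - 4P = 3P - 13, giving 45 = 7P, P = 45/7 ≈ 6.4286, q = 44/7 ≈ 6.2857.
ΔP = 6.4286 − 8 = -1.57.

-1.57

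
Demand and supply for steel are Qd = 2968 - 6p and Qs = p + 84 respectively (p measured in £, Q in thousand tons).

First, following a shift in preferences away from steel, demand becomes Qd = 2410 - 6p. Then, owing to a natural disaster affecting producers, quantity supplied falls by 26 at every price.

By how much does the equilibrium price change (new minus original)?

Before the shock: 2968 - 6p = p + 84 ⇒ 2884 = 7p ⇒ p = 412, Q = 496.
With the change applied: demand Qd = 2410 - 6p, supply Qs = p + 58.
New equilibrium: 2410 - 6p = p + 58 ⇒ 2352 = 7p ⇒ p = 336, Q = 394.
Δp = 336 − 412 = -76.

-76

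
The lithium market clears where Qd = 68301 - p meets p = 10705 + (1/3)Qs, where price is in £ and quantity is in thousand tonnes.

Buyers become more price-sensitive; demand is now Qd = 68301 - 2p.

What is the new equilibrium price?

20083.2

Solve the original market: 68301 - p = 3p - 32115, hence p = 25104 and Q = 43197.
After the shift, demand is Qd = 68301 - 2p and supply is Qs = 3p - 32115.
New equilibrium: 68301 - 2p = 3p - 32115 ⇒ 100416 = 5p ⇒ p = 20083.2, Q = 28134.6.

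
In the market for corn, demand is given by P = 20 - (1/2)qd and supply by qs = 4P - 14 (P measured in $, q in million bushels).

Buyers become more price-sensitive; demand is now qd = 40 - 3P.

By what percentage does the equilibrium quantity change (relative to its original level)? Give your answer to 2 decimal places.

Initially, 40 - 2P = 4P - 14, so 54 = 6P and P = 9, q = 22.
The shock moves the curves to qd = 40 - 3P and qs = 4P - 14.
Setting them equal: 40 - 3P = 4P - 14 → 54 = 7P, so P = 54/7 ≈ 7.7143 and q = 118/7 ≈ 16.8571.
%Δq = (16.8571 − 22) / 22 × 100 = -23.38%.

-23.38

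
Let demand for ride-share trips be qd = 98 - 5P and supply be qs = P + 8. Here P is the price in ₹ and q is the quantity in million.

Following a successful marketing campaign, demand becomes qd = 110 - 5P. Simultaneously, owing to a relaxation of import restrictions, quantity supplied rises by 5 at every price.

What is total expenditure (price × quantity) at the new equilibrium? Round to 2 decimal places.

471.53

Before the shock: 98 - 5P = P + 8 ⇒ 90 = 6P ⇒ P = 15, q = 23.
After the shift, demand is qd = 110 - 5P and supply is qs = P + 13.
New equilibrium: 110 - 5P = P + 13 ⇒ 97 = 6P ⇒ P = 97/6 ≈ 16.1667, q = 175/6 ≈ 29.1667.
New expenditure = 16.1667 × 29.1667 = 471.53.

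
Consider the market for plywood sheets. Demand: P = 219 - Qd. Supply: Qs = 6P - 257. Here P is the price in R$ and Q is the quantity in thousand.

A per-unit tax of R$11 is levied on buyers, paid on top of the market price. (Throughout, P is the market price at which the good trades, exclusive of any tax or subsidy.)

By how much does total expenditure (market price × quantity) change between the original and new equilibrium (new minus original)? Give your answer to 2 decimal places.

Before the shock: 219 - P = 6P - 257 ⇒ 476 = 7P ⇒ P = 68, Q = 151.
Since buyers pay the price plus the tax, the effective demand curve becomes Qd = 208 - P.
Equate the new curves: 208 - P = 6P - 257, giving 465 = 7P, P = 465/7 ≈ 66.4286, Q = 991/7 ≈ 141.5714.
Expenditure moves from 68×151 = 10268 to 66.4286×141.5714 = 9404.3878; change = -863.61.

-863.61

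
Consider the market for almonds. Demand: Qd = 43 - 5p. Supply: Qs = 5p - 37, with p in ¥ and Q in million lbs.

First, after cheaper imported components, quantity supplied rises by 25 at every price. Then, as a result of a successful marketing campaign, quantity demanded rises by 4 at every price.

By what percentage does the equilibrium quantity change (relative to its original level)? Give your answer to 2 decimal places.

Initially, 43 - 5p = 5p - 37, so 80 = 10p and p = 8, Q = 3.
The shock moves the curves to Qd = 47 - 5p and Qs = 5p - 12.
Clearing the new market: 47 - 5p = 5p - 12, so p = 5.9 and Q = 17.5.
%ΔQ = (17.5 − 3) / 3 × 100 = +483.33%.

+483.33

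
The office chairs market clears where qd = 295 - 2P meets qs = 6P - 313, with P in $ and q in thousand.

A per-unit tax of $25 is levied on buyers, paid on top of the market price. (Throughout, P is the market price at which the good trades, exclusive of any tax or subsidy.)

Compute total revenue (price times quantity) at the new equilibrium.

Before the shock: 295 - 2P = 6P - 313 ⇒ 608 = 8P ⇒ P = 76, q = 143.
Since buyers pay the price plus the tax, the effective demand curve becomes qd = 245 - 2P.
Clearing the new market: 245 - 2P = 6P - 313, so P = 69.75 and q = 105.5.
New expenditure = 69.75 × 105.5 = 7358.625.

7358.625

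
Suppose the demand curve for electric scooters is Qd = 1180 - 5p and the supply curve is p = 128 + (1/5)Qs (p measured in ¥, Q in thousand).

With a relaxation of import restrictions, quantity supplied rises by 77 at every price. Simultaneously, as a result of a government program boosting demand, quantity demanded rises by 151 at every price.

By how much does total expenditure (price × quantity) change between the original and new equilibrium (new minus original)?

+23589.6

Initially, 1180 - 5p = 5p - 640, so 1820 = 10p and p = 182, Q = 270.
After the shift, demand is Qd = 1331 - 5p and supply is Qs = 5p - 563.
Equate the new curves: 1331 - 5p = 5p - 563, giving 1894 = 10p, p = 189.4, Q = 384.
Expenditure moves from 182×270 = 49140 to 189.4×384 = 72729.6; change = +23589.6.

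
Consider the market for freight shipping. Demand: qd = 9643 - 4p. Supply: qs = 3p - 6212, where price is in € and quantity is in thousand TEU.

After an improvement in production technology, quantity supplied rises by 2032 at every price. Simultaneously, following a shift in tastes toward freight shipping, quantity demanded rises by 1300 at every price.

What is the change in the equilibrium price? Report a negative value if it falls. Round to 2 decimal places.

-104.57

Original equilibrium: 9643 - 4p = 3p - 6212 gives 15855 = 7p, so p = 2265 and q = 583.
With the change applied: demand qd = 10943 - 4p, supply qs = 3p - 4180.
New equilibrium: 10943 - 4p = 3p - 4180 ⇒ 15123 = 7p ⇒ p = 15123/7 ≈ 2160.4286, q = 16109/7 ≈ 2301.2857.
Δp = 2160.4286 − 2265 = -104.57.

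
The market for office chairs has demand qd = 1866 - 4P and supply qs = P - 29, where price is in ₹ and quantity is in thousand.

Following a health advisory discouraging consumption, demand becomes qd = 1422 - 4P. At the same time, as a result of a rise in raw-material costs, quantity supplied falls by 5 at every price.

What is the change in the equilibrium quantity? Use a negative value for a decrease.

-92.8

Before the shock: 1866 - 4P = P - 29 ⇒ 1895 = 5P ⇒ P = 379, q = 350.
The shock moves the curves to qd = 1422 - 4P and qs = P - 34.
New equilibrium: 1422 - 4P = P - 34 ⇒ 1456 = 5P ⇒ P = 291.2, q = 257.2.
Δq = 257.2 − 350 = -92.8.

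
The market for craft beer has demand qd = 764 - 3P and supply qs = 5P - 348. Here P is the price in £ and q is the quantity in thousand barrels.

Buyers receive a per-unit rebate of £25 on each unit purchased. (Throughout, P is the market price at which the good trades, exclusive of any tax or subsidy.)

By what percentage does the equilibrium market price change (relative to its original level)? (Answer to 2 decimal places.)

Initially, 764 - 3P = 5P - 348, so 1112 = 8P and P = 139, q = 347.
Since buyers' out-of-pocket price is the market price minus the rebate, the effective demand curve becomes qd = 839 - 3P.
Clearing the new market: 839 - 3P = 5P - 348, so P = 148.375 and q = 393.875.
%ΔP = (148.375 − 139) / 139 × 100 = +6.74%.

+6.74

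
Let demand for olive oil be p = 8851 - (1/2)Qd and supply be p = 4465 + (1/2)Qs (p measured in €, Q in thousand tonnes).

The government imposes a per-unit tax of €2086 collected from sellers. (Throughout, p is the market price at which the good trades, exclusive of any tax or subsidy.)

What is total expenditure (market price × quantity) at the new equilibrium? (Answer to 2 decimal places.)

17712300.00

Original equilibrium: 17702 - 2p = 2p - 8930 gives 26632 = 4p, so p = 6658 and Q = 4386.
Since sellers keep the price net of the tax, the effective supply curve becomes Qs = 2p - 13102.
Equate the new curves: 17702 - 2p = 2p - 13102, giving 30804 = 4p, p = 7701, Q = 2300.
New expenditure = 7701 × 2300 = 17712300.00.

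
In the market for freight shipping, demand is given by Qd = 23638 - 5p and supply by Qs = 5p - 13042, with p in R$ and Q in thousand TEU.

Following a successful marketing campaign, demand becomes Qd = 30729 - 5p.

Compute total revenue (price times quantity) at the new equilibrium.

38708883.85

Initially, 23638 - 5p = 5p - 13042, so 36680 = 10p and p = 3668, Q = 5298.
With the change applied: demand Qd = 30729 - 5p, supply Qs = 5p - 13042.
Equate the new curves: 30729 - 5p = 5p - 13042, giving 43771 = 10p, p = 4377.1, Q = 8843.5.
New expenditure = 4377.1 × 8843.5 = 38708883.85.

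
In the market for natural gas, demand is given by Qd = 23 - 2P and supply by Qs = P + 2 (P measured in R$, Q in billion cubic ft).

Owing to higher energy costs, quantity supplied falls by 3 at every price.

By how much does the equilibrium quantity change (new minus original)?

-2

Before the shock: 23 - 2P = P + 2 ⇒ 21 = 3P ⇒ P = 7, Q = 9.
The shock moves the curves to Qd = 23 - 2P and Qs = P - 1.
Setting them equal: 23 - 2P = P - 1 → 24 = 3P, so P = 8 and Q = 7.
ΔQ = 7 − 9 = -2.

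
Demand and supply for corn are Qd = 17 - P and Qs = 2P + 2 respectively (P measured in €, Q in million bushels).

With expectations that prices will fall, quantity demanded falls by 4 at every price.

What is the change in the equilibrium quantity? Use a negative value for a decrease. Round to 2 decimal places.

-2.67

Before the shock: 17 - P = 2P + 2 ⇒ 15 = 3P ⇒ P = 5, Q = 12.
After the shift, demand is Qd = 13 - P and supply is Qs = 2P + 2.
New equilibrium: 13 - P = 2P + 2 ⇒ 11 = 3P ⇒ P = 11/3 ≈ 3.6667, Q = 28/3 ≈ 9.3333.
ΔQ = 9.3333 − 12 = -2.67.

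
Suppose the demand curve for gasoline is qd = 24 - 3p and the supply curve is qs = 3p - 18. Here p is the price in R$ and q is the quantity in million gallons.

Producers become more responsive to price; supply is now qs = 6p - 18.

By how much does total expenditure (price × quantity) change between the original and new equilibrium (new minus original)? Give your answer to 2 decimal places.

+25.67

Before the shock: 24 - 3p = 3p - 18 ⇒ 42 = 6p ⇒ p = 7, q = 3.
The new curves are qd = 24 - 3p (demand) and qs = 6p - 18 (supply).
New equilibrium: 24 - 3p = 6p - 18 ⇒ 42 = 9p ⇒ p = 14/3 ≈ 4.6667, q = 10.
Expenditure moves from 7×3 = 21 to 4.6667×10 = 46.6667; change = +25.67.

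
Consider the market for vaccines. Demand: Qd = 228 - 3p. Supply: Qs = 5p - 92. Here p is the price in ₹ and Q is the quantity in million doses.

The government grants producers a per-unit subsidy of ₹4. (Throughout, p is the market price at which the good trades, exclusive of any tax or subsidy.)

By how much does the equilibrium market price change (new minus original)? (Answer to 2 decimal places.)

-2.50

Initially, 228 - 3p = 5p - 92, so 320 = 8p and p = 40, Q = 108.
Since sellers receive the price plus the subsidy, the effective supply curve becomes Qs = 5p - 72.
New equilibrium: 228 - 3p = 5p - 72 ⇒ 300 = 8p ⇒ p = 37.5, Q = 115.5.
Δp = 37.5 − 40 = -2.50.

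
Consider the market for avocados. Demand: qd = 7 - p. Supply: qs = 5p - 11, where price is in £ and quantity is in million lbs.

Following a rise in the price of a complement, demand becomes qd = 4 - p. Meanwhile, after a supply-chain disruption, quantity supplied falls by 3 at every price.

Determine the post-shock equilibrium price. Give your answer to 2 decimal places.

Original equilibrium: 7 - p = 5p - 11 gives 18 = 6p, so p = 3 and q = 4.
With the change applied: demand qd = 4 - p, supply qs = 5p - 14.
Equate the new curves: 4 - p = 5p - 14, giving 18 = 6p, p = 3, q = 1.

3.00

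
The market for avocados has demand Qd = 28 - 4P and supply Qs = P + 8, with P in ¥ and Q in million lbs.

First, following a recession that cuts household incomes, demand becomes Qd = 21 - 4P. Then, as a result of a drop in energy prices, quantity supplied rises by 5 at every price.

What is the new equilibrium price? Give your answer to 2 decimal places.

Original equilibrium: 28 - 4P = P + 8 gives 20 = 5P, so P = 4 and Q = 12.
The new curves are Qd = 21 - 4P (demand) and Qs = P + 13 (supply).
Setting them equal: 21 - 4P = P + 13 → 8 = 5P, so P = 1.6 and Q = 14.6.

1.60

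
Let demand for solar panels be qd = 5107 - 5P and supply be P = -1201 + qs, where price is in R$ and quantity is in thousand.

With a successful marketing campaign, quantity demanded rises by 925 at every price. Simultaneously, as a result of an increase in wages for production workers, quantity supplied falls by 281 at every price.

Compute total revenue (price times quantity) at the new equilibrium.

1509744

Initially, 5107 - 5P = P + 1201, so 3906 = 6P and P = 651, q = 1852.
With the change applied: demand qd = 6032 - 5P, supply qs = P + 920.
New equilibrium: 6032 - 5P = P + 920 ⇒ 5112 = 6P ⇒ P = 852, q = 1772.
New expenditure = 852 × 1772 = 1509744.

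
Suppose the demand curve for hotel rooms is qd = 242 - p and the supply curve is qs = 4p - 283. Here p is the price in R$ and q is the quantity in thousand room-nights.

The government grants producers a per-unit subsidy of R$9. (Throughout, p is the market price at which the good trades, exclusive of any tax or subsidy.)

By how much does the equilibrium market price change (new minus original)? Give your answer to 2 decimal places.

-7.20

Initially, 242 - p = 4p - 283, so 525 = 5p and p = 105, q = 137.
Since sellers receive the price plus the subsidy, the effective supply curve becomes qs = 4p - 247.
Equate the new curves: 242 - p = 4p - 247, giving 489 = 5p, p = 97.8, q = 144.2.
Δp = 97.8 − 105 = -7.20.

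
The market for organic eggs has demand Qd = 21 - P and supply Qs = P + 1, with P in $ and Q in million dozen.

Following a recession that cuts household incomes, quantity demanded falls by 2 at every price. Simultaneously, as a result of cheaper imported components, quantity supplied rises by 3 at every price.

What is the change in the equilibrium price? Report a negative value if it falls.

-2.5

Initially, 21 - P = P + 1, so 20 = 2P and P = 10, Q = 11.
The new curves are Qd = 19 - P (demand) and Qs = P + 4 (supply).
New equilibrium: 19 - P = P + 4 ⇒ 15 = 2P ⇒ P = 7.5, Q = 11.5.
ΔP = 7.5 − 10 = -2.5.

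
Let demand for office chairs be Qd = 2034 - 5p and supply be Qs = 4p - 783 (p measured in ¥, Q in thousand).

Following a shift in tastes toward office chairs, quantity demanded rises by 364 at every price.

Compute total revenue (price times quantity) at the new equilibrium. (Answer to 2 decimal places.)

Initially, 2034 - 5p = 4p - 783, so 2817 = 9p and p = 313, Q = 469.
After the shift, demand is Qd = 2398 - 5p and supply is Qs = 4p - 783.
Setting them equal: 2398 - 5p = 4p - 783 → 3181 = 9p, so p = 3181/9 ≈ 353.4444 and Q = 5677/9 ≈ 630.7778.
New expenditure = 353.4444 × 630.7778 = 222944.90.

222944.90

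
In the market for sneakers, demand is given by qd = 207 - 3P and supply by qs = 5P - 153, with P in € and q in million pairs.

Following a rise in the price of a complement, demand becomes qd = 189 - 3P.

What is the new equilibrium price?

Initially, 207 - 3P = 5P - 153, so 360 = 8P and P = 45, q = 72.
The shock moves the curves to qd = 189 - 3P and qs = 5P - 153.
Clearing the new market: 189 - 3P = 5P - 153, so P = 42.75 and q = 60.75.

42.75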